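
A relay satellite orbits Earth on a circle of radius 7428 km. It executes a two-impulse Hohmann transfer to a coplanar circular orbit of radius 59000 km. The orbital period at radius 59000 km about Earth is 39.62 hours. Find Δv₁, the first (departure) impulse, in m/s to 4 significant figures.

Δv₁ = 2438 m/s

From Kepler's third law T² = 4π²r³/μ at r = 59000 km, T = 39.62 hours = 39.62 × 3600 s = 1.42632×10^5 s: μ = 4π²r³/T² = 3.98549×10^5 km³/s².
Transfer-ellipse semi-major axis a_t = (r₁ + r₂)/2 = (7428 + 59000)/2 = 33214 km.
On the circular orbit at r = 7428 km, v_c = √(μ/r) = 7.325 km/s.
Transfer-orbit speed at the same r (vis-viva, a = a_t): v_t = √[μ(2/r − 1/a_t)] = 9.763 km/s.
Δv₁ = |v_t − v_c| = |9.763 − 7.325| = 2.438 km/s.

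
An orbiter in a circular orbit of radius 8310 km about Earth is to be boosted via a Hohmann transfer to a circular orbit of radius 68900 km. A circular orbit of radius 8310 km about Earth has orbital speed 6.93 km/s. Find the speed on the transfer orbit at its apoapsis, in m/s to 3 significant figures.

From the circular-orbit relation v² = μ/r at r = 8310 km: μ = v²r = (6.93)² × 8310 = 3.99087×10^5 km³/s².
Transfer-ellipse semi-major axis a_t = (r₁ + r₂)/2 = (8310 + 68900)/2 = 38605 km.
The apoapsis of the transfer ellipse is at r = 68900 km.
From the vis-viva equation, v = √[μ(2/r − 1/a_t)] = 1.117 km/s.

v = 1120 m/s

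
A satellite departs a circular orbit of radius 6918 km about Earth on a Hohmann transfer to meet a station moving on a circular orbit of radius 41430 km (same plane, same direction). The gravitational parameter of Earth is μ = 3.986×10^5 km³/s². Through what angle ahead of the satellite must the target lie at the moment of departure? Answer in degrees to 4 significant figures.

φ = 99.77°

The Hohmann ellipse has a_t = (r₁ + r₂)/2 = 24174 km.
The half-period of the transfer ellipse is t = π√(a_t³/μ) = 18702.7 s.
Target angular speed ω₂ = √(μ/r₂³) = 7.48680×10^-5 rad/s.
Angle swept by the target during transfer: ω₂·t = 1.4002 rad = 80.23°.
Arrival is 180° from departure on the ellipse, so φ = 180° − 80.23° = 99.77°.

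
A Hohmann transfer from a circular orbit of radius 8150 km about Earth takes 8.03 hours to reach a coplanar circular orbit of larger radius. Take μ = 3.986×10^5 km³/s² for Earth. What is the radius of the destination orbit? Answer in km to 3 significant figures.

Transfer time t = 8.03 hours = 28908 s, and t = π√(a_t³/μ).
So a_t = (μ t²/π²)^(1/3) = (3.986×10^5 × (28908)² / π²)^(1/3) = 32317 km.
Since a_t = (r₁ + r₂)/2, r₂ = 2a_t − r₁ = 2×32317 − 8150 = 56484 km.

r₂ = 56500 km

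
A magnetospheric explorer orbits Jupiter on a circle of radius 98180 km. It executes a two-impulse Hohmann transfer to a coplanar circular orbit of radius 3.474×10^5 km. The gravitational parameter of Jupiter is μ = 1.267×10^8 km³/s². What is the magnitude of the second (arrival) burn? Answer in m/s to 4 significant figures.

Δv₂ = 6420 m/s

Semi-major axis of the transfer orbit: a_t = (98180 + 3.474×10^5)/2 = 2.2279×10^5 km.
On the circular orbit at r = 3.474×10^5 km, v_c = √(μ/r) = 19.10 km/s.
Vis-viva on the transfer ellipse at r = 3.474×10^5 km gives v_t = √[μ(2/r − 1/a_t)] = 12.68 km/s.
Δv₂ = |v_t − v_c| = |12.68 − 19.10| = 6.420 km/s.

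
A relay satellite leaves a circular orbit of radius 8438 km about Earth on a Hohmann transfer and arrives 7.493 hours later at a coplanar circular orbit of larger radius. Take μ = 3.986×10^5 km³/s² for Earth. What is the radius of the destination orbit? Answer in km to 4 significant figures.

Transfer time t = 7.493 hours = 26974.8 s, and t = π√(a_t³/μ).
So a_t = (μ t²/π²)^(1/3) = (3.986×10^5 × (26974.8)² / π²)^(1/3) = 30859 km.
Since a_t = (r₁ + r₂)/2, r₂ = 2a_t − r₁ = 2×30859 − 8438 = 53280 km.

r₂ = 53280 km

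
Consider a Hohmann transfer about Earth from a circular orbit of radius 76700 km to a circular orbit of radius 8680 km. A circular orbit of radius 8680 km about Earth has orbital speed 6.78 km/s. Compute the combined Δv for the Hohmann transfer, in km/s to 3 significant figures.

Δv = 3.56 km/s

From the circular-orbit relation v² = μ/r at r = 8680 km: μ = v²r = (6.78)² × 8680 = 3.99006×10^5 km³/s².
Semi-major axis of the transfer orbit: a_t = (76700 + 8680)/2 = 42690 km.
Circular speed at r₁: v₁ = √(μ/r₁) = √(3.99006×10^5/76700) = 2.2808 km/s.
On the transfer ellipse at r₁, vis-viva equation gives v_a = √[μ(2/r₁ − 1/a_t)] = 1.0285 km/s.
First burn Δv₁ = |v_a − v₁| = 1.252 km/s.
Circular speed at r₂: v₂ = √(μ/r₂) = 6.780 km/s.
Transfer-orbit speed at r₂: v_p = √[μ(2/r₂ − 1/a_t)] = 9.088 km/s.
Second burn Δv₂ = |v₂ − v_p| = 2.308 km/s.
Δv = Δv₁ + Δv₂ = 1.252 + 2.308 = 3.560 km/s.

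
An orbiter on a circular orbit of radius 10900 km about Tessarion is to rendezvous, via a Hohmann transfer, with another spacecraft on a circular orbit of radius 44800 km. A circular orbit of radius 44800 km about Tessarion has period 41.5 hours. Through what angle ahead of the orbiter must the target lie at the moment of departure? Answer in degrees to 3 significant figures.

φ = 91.8°

From Kepler's third law T² = 4π²r³/μ at r = 44800 km, T = 41.5 hours = 41.5 × 3600 s = 1.494×10^5 s: μ = 4π²r³/T² = 1.59035×10^5 km³/s².
Semi-major axis of the transfer orbit: a_t = (10900 + 44800)/2 = 27850 km.
The half-period of the transfer ellipse is t = π√(a_t³/μ) = 36610 s.
Target angular speed ω₂ = √(μ/r₂³) = 4.206×10^-5 rad/s.
Angle swept by the target during transfer: ω₂·t = 1.53982 rad = 88.23°.
The orbiter traverses 180° on the transfer ellipse, so the target must lead by 180° − 88.23° = 91.8°.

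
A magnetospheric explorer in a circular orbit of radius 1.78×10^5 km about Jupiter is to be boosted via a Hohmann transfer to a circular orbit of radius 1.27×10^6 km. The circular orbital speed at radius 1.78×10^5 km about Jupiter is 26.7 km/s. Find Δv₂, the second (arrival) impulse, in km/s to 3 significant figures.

From the circular-orbit relation v² = μ/r at r = 1.78×10^5 km: μ = v²r = (26.7)² × 1.78×10^5 = 1.26894×10^8 km³/s².
Semi-major axis of the transfer orbit: a_t = (1.780×10^5 + 1.270×10^6)/2 = 7.240×10^5 km.
Circular speed at r = 1.270×10^6 km: v_c = √(μ/r) = 9.996 km/s.
Transfer-orbit speed at the same r (vis-viva, a = a_t): v_t = √[μ(2/r − 1/a_t)] = 4.956 km/s.
Δv₂ = |v_t − v_c| = |4.956 − 9.996| = 5.040 km/s.

Δv₂ = 5.04 km/s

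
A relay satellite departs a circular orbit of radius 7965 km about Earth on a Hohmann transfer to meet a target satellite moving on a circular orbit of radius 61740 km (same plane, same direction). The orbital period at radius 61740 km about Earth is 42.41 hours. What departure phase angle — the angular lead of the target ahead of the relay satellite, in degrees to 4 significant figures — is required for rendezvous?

From Kepler's third law T² = 4π²r³/μ at r = 61740 km, T = 42.41 hours = 42.41 × 3600 s = 1.52676×10^5 s: μ = 4π²r³/T² = 3.98582×10^5 km³/s².
Semi-major axis of the transfer orbit: a_t = (7965 + 61740)/2 = 34852.5 km.
The half-period of the transfer ellipse is t = π√(a_t³/μ) = 32380 s.
The target's mean motion on its circular orbit is ω₂ = √(μ/r₂³) = 4.115×10^-5 rad/s.
Angle swept by the target during transfer: ω₂·t = 1.3324 rad = 76.34°.
Arrival is 180° from departure on the ellipse, so φ = 180° − 76.34° = 103.7°.

φ = 103.7°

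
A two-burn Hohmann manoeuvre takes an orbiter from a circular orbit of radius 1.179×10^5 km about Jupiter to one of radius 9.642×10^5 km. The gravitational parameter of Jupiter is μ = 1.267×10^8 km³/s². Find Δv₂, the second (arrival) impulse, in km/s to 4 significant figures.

Semi-major axis of the transfer orbit: a_t = (1.179×10^5 + 9.642×10^5)/2 = 5.4105×10^5 km.
On the circular orbit at r = 9.642×10^5 km, v_c = √(μ/r) = 11.463 km/s.
Transfer-orbit speed at the same r (vis-viva, a = a_t): v_t = √[μ(2/r − 1/a_t)] = 5.3511 km/s.
Δv₂ = |v_t − v_c| = |5.3511 − 11.463| = 6.112 km/s.

Δv₂ = 6.112 km/s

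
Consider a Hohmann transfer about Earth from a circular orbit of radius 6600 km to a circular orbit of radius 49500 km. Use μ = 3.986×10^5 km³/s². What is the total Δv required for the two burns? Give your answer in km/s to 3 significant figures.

The Hohmann ellipse has a_t = (r₁ + r₂)/2 = 28050 km.
Circular speed at r₁: v₁ = √(μ/r₁) = √(3.986×10^5/6600) = 7.77135 km/s.
Transfer-orbit speed at r₁ (vis-viva equation): v_p = √[μ(2/r₁ − 1/a_t)] = 10.3236 km/s.
First burn Δv₁ = |v_p − v₁| = 2.552 km/s.
At r₂, v₂ = √(μ/r₂) = 2.8377 km/s.
Transfer-orbit speed at r₂: v_a = √[μ(2/r₂ − 1/a_t)] = 1.3765 km/s.
Second burn Δv₂ = |v₂ − v_a| = 1.461 km/s.
Total Δv = Δv₁ + Δv₂ = 4.013 km/s.

Δv = 4.01 km/s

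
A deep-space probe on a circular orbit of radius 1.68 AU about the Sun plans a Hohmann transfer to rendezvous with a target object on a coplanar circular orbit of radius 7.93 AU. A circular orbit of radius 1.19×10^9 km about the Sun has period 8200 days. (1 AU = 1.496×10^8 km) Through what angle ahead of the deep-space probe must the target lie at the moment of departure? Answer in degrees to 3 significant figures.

From Kepler's third law T² = 4π²r³/μ at r = 1.19×10^9 km, T = 8200 days = 8200 × 86400 s = 7.0848×10^8 s: μ = 4π²r³/T² = 1.32540×10^11 km³/s².
In km: r₁ = 1.68 × 1.496×10^8 = 2.51328×10^8 km; r₂ = 7.93 × 1.496×10^8 = 1.186328×10^9 km.
Semi-major axis of the transfer orbit: a_t = (2.51328×10^8 + 1.186328×10^9)/2 = 7.18828×10^8 km.
Transfer time t = π√(a_t³/μ) = 1.6631×10^8 s.
Target angular speed ω₂ = √(μ/r₂³) = 8.9098×10^-9 rad/s.
Angle swept by the target during transfer: ω₂·t = 1.4818 rad = 84.90°.
The deep-space probe traverses 180° on the transfer ellipse, so the target must lead by 180° − 84.90° = 95.1°.

φ = 95.1°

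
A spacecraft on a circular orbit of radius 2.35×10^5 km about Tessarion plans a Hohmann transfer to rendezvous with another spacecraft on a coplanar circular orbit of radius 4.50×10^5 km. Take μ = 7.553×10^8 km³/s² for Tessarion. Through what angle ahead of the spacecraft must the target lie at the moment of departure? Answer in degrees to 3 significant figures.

φ = 60.5°

Semi-major axis of the transfer orbit: a_t = (2.350×10^5 + 4.500×10^5)/2 = 3.425×10^5 km.
The half-period of the transfer ellipse is t = π√(a_t³/μ) = 22910 s.
The target's mean motion on its circular orbit is ω₂ = √(μ/r₂³) = 9.104×10^-5 rad/s.
Angle swept by the target during transfer: ω₂·t = 2.086 rad = 119.5°.
The spacecraft traverses 180° on the transfer ellipse, so the target must lead by 180° − 119.5° = 60.5°.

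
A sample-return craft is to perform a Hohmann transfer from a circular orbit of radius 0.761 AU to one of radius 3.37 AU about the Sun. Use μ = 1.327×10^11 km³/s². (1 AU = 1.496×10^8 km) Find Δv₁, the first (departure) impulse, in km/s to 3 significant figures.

In km: r₁ = 0.761 × 1.496×10^8 = 1.138456×10^8 km; r₂ = 3.37 × 1.496×10^8 = 5.04152×10^8 km.
The Hohmann ellipse has a_t = (r₁ + r₂)/2 = 3.089988×10^8 km.
Circular speed at r = 1.138456×10^8 km: v_c = √(μ/r) = 34.141 km/s.
Vis-viva on the transfer ellipse at r = 1.138456×10^8 km gives v_t = √[μ(2/r − 1/a_t)] = 43.609 km/s.
Δv₁ = |v_t − v_c| = |43.609 − 34.141| = 9.468 km/s.

Δv₁ = 9.47 km/s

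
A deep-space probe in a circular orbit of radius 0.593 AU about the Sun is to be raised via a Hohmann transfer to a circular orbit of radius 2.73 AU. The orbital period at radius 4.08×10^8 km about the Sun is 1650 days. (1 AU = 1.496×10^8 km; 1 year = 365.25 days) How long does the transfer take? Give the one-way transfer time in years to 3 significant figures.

From Kepler's third law T² = 4π²r³/μ at r = 4.08×10^8 km, T = 1650 days = 1650 × 86400 s = 1.4256×10^8 s: μ = 4π²r³/T² = 1.31930×10^11 km³/s².
In km: r₁ = 0.593 × 1.496×10^8 = 8.87128×10^7 km; r₂ = 2.73 × 1.496×10^8 = 4.08408×10^8 km.
The Hohmann ellipse has a_t = (r₁ + r₂)/2 = 2.485604×10^8 km.
Half the transfer-orbit period gives t = π√(a_t³/μ) = 3.389×10^7 s.
Converting: 3.389×10^7 s ÷ 3.15576×10^7 s/year (365.25 × 86400) = 1.07 years.

t = 1.07 years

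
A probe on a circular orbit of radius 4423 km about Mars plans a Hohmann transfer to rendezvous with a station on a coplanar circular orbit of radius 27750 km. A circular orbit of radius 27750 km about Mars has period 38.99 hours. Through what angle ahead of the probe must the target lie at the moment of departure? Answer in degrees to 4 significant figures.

φ = 100.6°

From Kepler's third law T² = 4π²r³/μ at r = 27750 km, T = 38.99 hours = 38.99 × 3600 s = 1.40364×10^5 s: μ = 4π²r³/T² = 42819.1 km³/s².
The Hohmann ellipse has a_t = (r₁ + r₂)/2 = 16086.5 km.
The half-period of the transfer ellipse is t = π√(a_t³/μ) = 30976 s.
Target angular speed ω₂ = √(μ/r₂³) = 4.4764×10^-5 rad/s.
Angle swept by the target during transfer: ω₂·t = 1.3866 rad = 79.446°.
The probe traverses 180° on the transfer ellipse, so the target must lead by 180° − 79.446° = 100.6°.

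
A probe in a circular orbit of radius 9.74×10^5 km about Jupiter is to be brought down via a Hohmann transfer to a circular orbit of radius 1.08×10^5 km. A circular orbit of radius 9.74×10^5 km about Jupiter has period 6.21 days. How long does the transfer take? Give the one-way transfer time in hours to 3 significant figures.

From Kepler's third law T² = 4π²r³/μ at r = 9.74×10^5 km, T = 6.21 days = 6.21 × 86400 s = 5.36544×10^5 s: μ = 4π²r³/T² = 1.26714×10^8 km³/s².
Semi-major axis of the transfer orbit: a_t = (9.740×10^5 + 1.080×10^5)/2 = 5.410×10^5 km.
By Kepler's third law the transfer-orbit period is T = 2π√(a_t³/μ), so t = T/2 = 1.1105×10^5 s.
Converting: 1.1105×10^5 s ÷ 3600 s/hour = 30.8 hours.

t = 30.8 hours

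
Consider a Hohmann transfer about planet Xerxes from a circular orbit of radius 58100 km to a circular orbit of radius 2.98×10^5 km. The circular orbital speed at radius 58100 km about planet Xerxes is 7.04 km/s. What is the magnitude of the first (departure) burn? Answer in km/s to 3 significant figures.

Δv₁ = 2.07 km/s

From the circular-orbit relation v² = μ/r at r = 58100 km: μ = v²r = (7.04)² × 58100 = 2.87953×10^6 km³/s².
Transfer-ellipse semi-major axis a_t = (r₁ + r₂)/2 = (58100 + 2.980×10^5)/2 = 1.7805×10^5 km.
Circular speed at r = 58100 km: v_c = √(μ/r) = 7.040 km/s.
Vis-viva on the transfer ellipse at r = 58100 km gives v_t = √[μ(2/r − 1/a_t)] = 9.108 km/s.
Δv₁ = |v_t − v_c| = |9.108 − 7.040| = 2.068 km/s.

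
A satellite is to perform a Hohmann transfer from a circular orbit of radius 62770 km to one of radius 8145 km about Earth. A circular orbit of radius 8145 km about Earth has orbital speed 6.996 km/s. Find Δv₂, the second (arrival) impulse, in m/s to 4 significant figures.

Δv₂ = 2312 m/s

From the circular-orbit relation v² = μ/r at r = 8145 km: μ = v²r = (6.996)² × 8145 = 3.98649×10^5 km³/s².
Transfer-ellipse semi-major axis a_t = (r₁ + r₂)/2 = (62770 + 8145)/2 = 35457.5 km.
On the circular orbit at r = 8145 km, v_c = √(μ/r) = 6.996 km/s.
Transfer-orbit speed at the same r (vis-viva, a = a_t): v_t = √[μ(2/r − 1/a_t)] = 9.308 km/s.
Δv₂ = |v_t − v_c| = |9.308 − 6.996| = 2.312 km/s.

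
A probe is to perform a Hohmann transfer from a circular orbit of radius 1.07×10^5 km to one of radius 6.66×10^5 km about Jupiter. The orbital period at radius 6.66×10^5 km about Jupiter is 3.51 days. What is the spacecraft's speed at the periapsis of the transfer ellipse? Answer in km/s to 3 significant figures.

v = 45.2 km/s

From Kepler's third law T² = 4π²r³/μ at r = 6.66×10^5 km, T = 3.51 days = 3.51 × 86400 s = 3.03264×10^5 s: μ = 4π²r³/T² = 1.26806×10^8 km³/s².
Semi-major axis of the transfer orbit: a_t = (1.070×10^5 + 6.660×10^5)/2 = 3.865×10^5 km.
At periapsis, r = 1.070×10^5 km.
Vis-viva: v = √[μ(2/r − 1/a_t)] = √[1.26806×10^8 × (2/1.070×10^5 − 1/3.865×10^5)] = 45.19 km/s.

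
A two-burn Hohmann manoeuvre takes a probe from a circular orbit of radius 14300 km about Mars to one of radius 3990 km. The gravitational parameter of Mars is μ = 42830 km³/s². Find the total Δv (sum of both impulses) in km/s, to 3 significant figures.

Transfer-ellipse semi-major axis a_t = (r₁ + r₂)/2 = (14300 + 3990)/2 = 9145 km.
Circular speed at r₁: v₁ = √(μ/r₁) = √(42830/14300) = 1.7306 km/s.
On the transfer ellipse at r₁, vis-viva equation gives v_a = √[μ(2/r₁ − 1/a_t)] = 1.1431 km/s.
First burn Δv₁ = |v_a − v₁| = 0.5875 km/s.
At r₂, v₂ = √(μ/r₂) = 3.276330 km/s.
Transfer-orbit speed at r₂: v_p = √[μ(2/r₂ − 1/a_t)] = 4.096979 km/s.
Second burn Δv₂ = |v₂ − v_p| = 0.8206 km/s.
Total Δv = Δv₁ + Δv₂ = 1.408 km/s.

Δv = 1.41 km/s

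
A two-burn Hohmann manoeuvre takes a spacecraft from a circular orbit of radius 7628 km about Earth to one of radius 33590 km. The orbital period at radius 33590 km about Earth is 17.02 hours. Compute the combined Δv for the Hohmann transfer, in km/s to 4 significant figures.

Δv = 3.349 km/s

From Kepler's third law T² = 4π²r³/μ at r = 33590 km, T = 17.02 hours = 17.02 × 3600 s = 61272 s: μ = 4π²r³/T² = 3.98534×10^5 km³/s².
Transfer-ellipse semi-major axis a_t = (r₁ + r₂)/2 = (7628 + 33590)/2 = 20609 km.
At r₁ the circular-orbit speed is v₁ = √(μ/r₁) = 7.228 km/s.
On the transfer ellipse at r₁, v² = μ(2/r − 1/a) gives v_p = √[μ(2/r₁ − 1/a_t)] = 9.228 km/s.
First burn Δv₁ = |v_p − v₁| = 2.000 km/s.
At r₂, v₂ = √(μ/r₂) = 3.445 km/s.
Transfer-orbit speed at r₂: v_a = √[μ(2/r₂ − 1/a_t)] = 2.096 km/s.
Second burn Δv₂ = |v₂ − v_a| = 1.349 km/s.
Total Δv = Δv₁ + Δv₂ = 3.349 km/s.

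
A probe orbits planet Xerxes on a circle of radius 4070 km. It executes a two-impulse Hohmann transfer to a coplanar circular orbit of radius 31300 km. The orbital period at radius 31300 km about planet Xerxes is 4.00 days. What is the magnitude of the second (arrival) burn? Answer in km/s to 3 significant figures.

Δv₂ = 0.296 km/s

From Kepler's third law T² = 4π²r³/μ at r = 31300 km, T = 4.00 days = 4.00 × 86400 s = 3.456×10^5 s: μ = 4π²r³/T² = 10135.5 km³/s².
The Hohmann ellipse has a_t = (r₁ + r₂)/2 = 17685 km.
Circular speed at r = 31300 km: v_c = √(μ/r) = 0.5691 km/s.
Transfer-orbit speed at the same r (vis-viva, a = a_t): v_t = √[μ(2/r − 1/a_t)] = 0.2730 km/s.
Δv₂ = |v_t − v_c| = |0.2730 − 0.5691| = 0.2961 km/s.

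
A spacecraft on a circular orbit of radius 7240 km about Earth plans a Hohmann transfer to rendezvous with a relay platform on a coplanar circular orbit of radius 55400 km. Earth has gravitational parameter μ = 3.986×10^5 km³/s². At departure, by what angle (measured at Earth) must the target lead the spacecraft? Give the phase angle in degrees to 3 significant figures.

φ = 103°

Semi-major axis of the transfer orbit: a_t = (7240 + 55400)/2 = 31320 km.
Transfer time t = π√(a_t³/μ) = 27580 s.
The target's mean motion on its circular orbit is ω₂ = √(μ/r₂³) = 4.842×10^-5 rad/s.
Angle swept by the target during transfer: ω₂·t = 1.3354 rad = 76.51°.
The spacecraft traverses 180° on the transfer ellipse, so the target must lead by 180° − 76.51° = 103°.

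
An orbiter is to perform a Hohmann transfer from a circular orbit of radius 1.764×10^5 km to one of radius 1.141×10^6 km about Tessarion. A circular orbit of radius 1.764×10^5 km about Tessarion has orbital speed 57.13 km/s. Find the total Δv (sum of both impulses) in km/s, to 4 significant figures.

Δv = 28.90 km/s

From the circular-orbit relation v² = μ/r at r = 1.764×10^5 km: μ = v²r = (57.13)² × 1.764×10^5 = 5.75741×10^8 km³/s².
The Hohmann ellipse has a_t = (r₁ + r₂)/2 = 6.587×10^5 km.
At r₁ the circular-orbit speed is v₁ = √(μ/r₁) = 57.13 km/s.
Transfer-orbit speed at r₁ (vis-viva): v_p = √[μ(2/r₁ − 1/a_t)] = 75.19 km/s.
First burn Δv₁ = |v_p − v₁| = 18.06 km/s.
At r₂, v₂ = √(μ/r₂) = 22.46 km/s.
Transfer-orbit speed at r₂: v_a = √[μ(2/r₂ − 1/a_t)] = 11.62 km/s.
Second burn Δv₂ = |v₂ − v_a| = 10.84 km/s.
Total Δv = Δv₁ + Δv₂ = 28.90 km/s.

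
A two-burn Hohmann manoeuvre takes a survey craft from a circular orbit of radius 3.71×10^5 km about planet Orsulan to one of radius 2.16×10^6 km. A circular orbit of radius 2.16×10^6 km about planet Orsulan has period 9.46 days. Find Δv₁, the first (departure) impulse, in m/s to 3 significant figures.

Δv₁ = 12300 m/s

From Kepler's third law T² = 4π²r³/μ at r = 2.16×10^6 km, T = 9.46 days = 9.46 × 86400 s = 8.17344×10^5 s: μ = 4π²r³/T² = 5.95540×10^8 km³/s².
Semi-major axis of the transfer orbit: a_t = (3.710×10^5 + 2.160×10^6)/2 = 1.2655×10^6 km.
On the circular orbit at r = 3.710×10^5 km, v_c = √(μ/r) = 40.065 km/s.
Vis-viva on the transfer ellipse at r = 3.710×10^5 km gives v_t = √[μ(2/r − 1/a_t)] = 52.344 km/s.
Δv₁ = |v_t − v_c| = |52.344 − 40.065| = 12.28 km/s.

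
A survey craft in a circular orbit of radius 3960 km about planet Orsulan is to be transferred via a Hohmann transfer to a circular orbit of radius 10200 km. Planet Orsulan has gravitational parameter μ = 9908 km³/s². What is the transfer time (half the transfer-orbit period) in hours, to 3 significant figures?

t = 5.22 hours

Transfer-ellipse semi-major axis a_t = (r₁ + r₂)/2 = (3960 + 10200)/2 = 7080 km.
Half the transfer-orbit period gives t = π√(a_t³/μ) = 18800 s.
Converting: 18800 s ÷ 3600 s/hour = 5.22 hours.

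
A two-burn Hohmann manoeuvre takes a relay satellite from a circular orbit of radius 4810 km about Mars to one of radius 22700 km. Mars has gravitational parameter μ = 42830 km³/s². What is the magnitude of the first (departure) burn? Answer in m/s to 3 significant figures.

Transfer-ellipse semi-major axis a_t = (r₁ + r₂)/2 = (4810 + 22700)/2 = 13755 km.
On the circular orbit at r = 4810 km, v_c = √(μ/r) = 2.9840 km/s.
Vis-viva on the transfer ellipse at r = 4810 km gives v_t = √[μ(2/r − 1/a_t)] = 3.8334 km/s.
Δv₁ = |v_t − v_c| = |3.8334 − 2.9840| = 0.8494 km/s.

Δv₁ = 849 m/s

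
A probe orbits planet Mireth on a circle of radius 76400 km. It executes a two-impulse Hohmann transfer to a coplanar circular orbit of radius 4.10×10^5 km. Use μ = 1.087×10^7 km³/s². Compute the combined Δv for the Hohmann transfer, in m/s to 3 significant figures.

The Hohmann ellipse has a_t = (r₁ + r₂)/2 = 2.432×10^5 km.
At r₁ the circular-orbit speed is v₁ = √(μ/r₁) = 11.928 km/s.
Transfer-orbit speed at r₁ (vis-viva): v_p = √[μ(2/r₁ − 1/a_t)] = 15.487 km/s.
First burn Δv₁ = |v_p − v₁| = 3.559 km/s.
Circular speed at r₂: v₂ = √(μ/r₂) = 5.149 km/s.
Transfer-orbit speed at r₂: v_a = √[μ(2/r₂ − 1/a_t)] = 2.886 km/s.
Second burn Δv₂ = |v₂ − v_a| = 2.263 km/s.
Δv = Δv₁ + Δv₂ = 3.559 + 2.263 = 5.822 km/s.

Δv = 5820 m/s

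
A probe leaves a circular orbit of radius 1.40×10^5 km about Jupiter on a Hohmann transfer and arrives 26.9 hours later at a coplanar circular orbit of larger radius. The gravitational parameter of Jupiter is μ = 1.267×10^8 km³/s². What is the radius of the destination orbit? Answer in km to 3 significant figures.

Transfer time t = 26.9 hours = 96840 s, and t = π√(a_t³/μ).
So a_t = (μ t²/π²)^(1/3) = (1.267×10^8 × (96840)² / π²)^(1/3) = 4.9377×10^5 km.
Since a_t = (r₁ + r₂)/2, r₂ = 2a_t − r₁ = 2×4.9377×10^5 − 1.400×10^5 = 8.4754×10^5 km.

r₂ = 8.48×10^5 km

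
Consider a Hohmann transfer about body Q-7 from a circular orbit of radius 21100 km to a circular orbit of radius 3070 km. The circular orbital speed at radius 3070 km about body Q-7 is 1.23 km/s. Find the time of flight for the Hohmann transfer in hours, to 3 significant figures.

t = 17.0 hours

From the circular-orbit relation v² = μ/r at r = 3070 km: μ = v²r = (1.23)² × 3070 = 4644.60 km³/s².
Transfer-ellipse semi-major axis a_t = (r₁ + r₂)/2 = (21100 + 3070)/2 = 12085 km.
Transfer time t = π√(a_t³/μ) = π√((12085)³ / 4644.60) = 61240 s.
Converting: 61240 s ÷ 3600 s/hour = 17.0 hours.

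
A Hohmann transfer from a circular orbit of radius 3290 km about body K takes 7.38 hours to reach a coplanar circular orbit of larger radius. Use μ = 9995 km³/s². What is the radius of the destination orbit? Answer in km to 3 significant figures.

Transfer time t = 7.38 hours = 26568 s, and t = π√(a_t³/μ).
So a_t = (μ t²/π²)^(1/3) = (9995 × (26568)² / π²)^(1/3) = 8941.3 km.
Since a_t = (r₁ + r₂)/2, r₂ = 2a_t − r₁ = 2×8941.3 − 3290 = 14592.6 km.

r₂ = 14600 km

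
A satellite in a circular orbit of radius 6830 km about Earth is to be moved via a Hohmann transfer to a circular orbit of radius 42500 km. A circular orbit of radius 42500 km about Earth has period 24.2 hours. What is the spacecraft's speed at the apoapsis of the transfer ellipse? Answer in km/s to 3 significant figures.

v = 1.61 km/s

From Kepler's third law T² = 4π²r³/μ at r = 42500 km, T = 24.2 hours = 24.2 × 3600 s = 87120 s: μ = 4π²r³/T² = 3.99292×10^5 km³/s².
Transfer-ellipse semi-major axis a_t = (r₁ + r₂)/2 = (6830 + 42500)/2 = 24665 km.
The apoapsis of the transfer ellipse is at r = 42500 km.
From the vis-viva equation, v = √[μ(2/r − 1/a_t)] = 1.613 km/s.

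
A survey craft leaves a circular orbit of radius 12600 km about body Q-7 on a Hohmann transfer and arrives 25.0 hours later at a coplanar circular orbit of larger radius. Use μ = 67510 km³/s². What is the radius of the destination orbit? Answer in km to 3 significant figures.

Transfer time t = 25.0 hours = 90000 s, and t = π√(a_t³/μ).
So a_t = (μ t²/π²)^(1/3) = (67510 × (90000)² / π²)^(1/3) = 38123 km.
Since a_t = (r₁ + r₂)/2, r₂ = 2a_t − r₁ = 2×38123 − 12600 = 63646 km.

r₂ = 63600 km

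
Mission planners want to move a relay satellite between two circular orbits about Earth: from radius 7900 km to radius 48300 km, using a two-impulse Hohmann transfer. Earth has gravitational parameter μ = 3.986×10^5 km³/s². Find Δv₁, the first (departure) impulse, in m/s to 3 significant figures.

Semi-major axis of the transfer orbit: a_t = (7900 + 48300)/2 = 28100 km.
Circular speed at r = 7900 km: v_c = √(μ/r) = 7.10322 km/s.
Vis-viva on the transfer ellipse at r = 7900 km gives v_t = √[μ(2/r − 1/a_t)] = 9.31270 km/s.
Δv₁ = |v_t − v_c| = |9.31270 − 7.10322| = 2.209 km/s.

Δv₁ = 2210 m/s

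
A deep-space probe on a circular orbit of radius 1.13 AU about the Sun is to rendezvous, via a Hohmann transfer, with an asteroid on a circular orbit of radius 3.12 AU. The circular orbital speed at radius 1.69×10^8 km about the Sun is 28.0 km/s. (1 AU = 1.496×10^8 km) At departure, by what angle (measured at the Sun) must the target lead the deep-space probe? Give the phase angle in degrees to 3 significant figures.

φ = 78.8°

From the circular-orbit relation v² = μ/r at r = 1.69×10^8 km: μ = v²r = (28.0)² × 1.69×10^8 = 1.32496×10^11 km³/s².
In km: r₁ = 1.13 × 1.496×10^8 = 1.69048×10^8 km; r₂ = 3.12 × 1.496×10^8 = 4.66752×10^8 km.
The Hohmann ellipse has a_t = (r₁ + r₂)/2 = 3.179×10^8 km.
Transfer time t = π√(a_t³/μ) = 4.892×10^7 s.
The target's mean motion on its circular orbit is ω₂ = √(μ/r₂³) = 3.610×10^-8 rad/s.
Angle swept by the target during transfer: ω₂·t = 1.766 rad = 101.2°.
Arrival is 180° from departure on the ellipse, so φ = 180° − 101.2° = 78.8°.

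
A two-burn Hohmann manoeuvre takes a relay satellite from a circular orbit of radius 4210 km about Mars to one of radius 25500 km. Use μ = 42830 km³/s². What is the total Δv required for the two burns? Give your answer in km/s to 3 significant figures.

Δv = 1.60 km/s

Semi-major axis of the transfer orbit: a_t = (4210 + 25500)/2 = 14855 km.
Circular speed at r₁: v₁ = √(μ/r₁) = √(42830/4210) = 3.18958 km/s.
Transfer-orbit speed at r₁ (vis-viva): v_p = √[μ(2/r₁ − 1/a_t)] = 4.17895 km/s.
First burn Δv₁ = |v_p − v₁| = 0.98937 km/s.
At r₂, v₂ = √(μ/r₂) = 1.2960 km/s.
Transfer-orbit speed at r₂: v_a = √[μ(2/r₂ − 1/a_t)] = 0.68994 km/s.
Second burn Δv₂ = |v₂ − v_a| = 0.60606 km/s.
Total Δv = Δv₁ + Δv₂ = 1.595 km/s.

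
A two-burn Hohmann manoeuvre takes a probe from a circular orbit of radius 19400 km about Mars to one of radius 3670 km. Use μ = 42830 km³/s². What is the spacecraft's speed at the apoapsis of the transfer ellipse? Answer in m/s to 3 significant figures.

v = 838 m/s

The Hohmann ellipse has a_t = (r₁ + r₂)/2 = 11535 km.
The apoapsis of the transfer ellipse is at r = 19400 km.
Vis-viva: v = √[μ(2/r − 1/a_t)] = √[42830 × (2/19400 − 1/11535)] = 0.8381 km/s.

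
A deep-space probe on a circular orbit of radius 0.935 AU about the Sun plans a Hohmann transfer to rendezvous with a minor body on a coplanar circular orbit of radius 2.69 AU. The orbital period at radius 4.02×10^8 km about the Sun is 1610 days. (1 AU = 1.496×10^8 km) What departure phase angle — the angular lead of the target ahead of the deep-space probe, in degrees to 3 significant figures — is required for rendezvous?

From Kepler's third law T² = 4π²r³/μ at r = 4.02×10^8 km, T = 1610 days = 1610 × 86400 s = 1.39104×10^8 s: μ = 4π²r³/T² = 1.32544×10^11 km³/s².
In km: r₁ = 0.935 × 1.496×10^8 = 1.39876×10^8 km; r₂ = 2.69 × 1.496×10^8 = 4.02424×10^8 km.
The Hohmann ellipse has a_t = (r₁ + r₂)/2 = 2.7115×10^8 km.
Transfer time t = π√(a_t³/μ) = 3.852875×10^7 s.
Target angular speed ω₂ = √(μ/r₂³) = 4.509761×10^-8 rad/s.
Angle swept by the target during transfer: ω₂·t = 1.737555 rad = 99.555°.
Arrival is 180° from departure on the ellipse, so φ = 180° − 99.555° = 80.4°.

φ = 80.4°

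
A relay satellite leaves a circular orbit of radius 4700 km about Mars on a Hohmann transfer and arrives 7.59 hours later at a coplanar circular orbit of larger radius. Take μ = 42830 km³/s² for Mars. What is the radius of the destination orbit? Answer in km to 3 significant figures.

r₂ = 24900 km

Transfer time t = 7.59 hours = 27324 s, and t = π√(a_t³/μ).
So a_t = (μ t²/π²)^(1/3) = (42830 × (27324)² / π²)^(1/3) = 14797 km.
Since a_t = (r₁ + r₂)/2, r₂ = 2a_t − r₁ = 2×14797 − 4700 = 24894 km.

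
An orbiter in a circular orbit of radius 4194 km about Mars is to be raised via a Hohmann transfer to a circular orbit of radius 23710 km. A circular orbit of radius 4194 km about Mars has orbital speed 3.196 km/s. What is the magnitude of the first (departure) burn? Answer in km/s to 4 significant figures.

Δv₁ = 0.9703 km/s

From the circular-orbit relation v² = μ/r at r = 4194 km: μ = v²r = (3.196)² × 4194 = 42839.3 km³/s².
Transfer-ellipse semi-major axis a_t = (r₁ + r₂)/2 = (4194 + 23710)/2 = 13952 km.
Circular speed at r = 4194 km: v_c = √(μ/r) = 3.1960 km/s.
Vis-viva on the transfer ellipse at r = 4194 km gives v_t = √[μ(2/r − 1/a_t)] = 4.1663 km/s.
Δv₁ = |v_t − v_c| = |4.1663 − 3.1960| = 0.9703 km/s.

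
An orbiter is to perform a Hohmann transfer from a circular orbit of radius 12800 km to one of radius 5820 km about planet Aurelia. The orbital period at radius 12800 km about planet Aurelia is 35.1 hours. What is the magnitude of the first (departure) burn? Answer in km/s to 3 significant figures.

Δv₁ = 0.133 km/s

From Kepler's third law T² = 4π²r³/μ at r = 12800 km, T = 35.1 hours = 35.1 × 3600 s = 1.2636×10^5 s: μ = 4π²r³/T² = 5185.26 km³/s².
Semi-major axis of the transfer orbit: a_t = (12800 + 5820)/2 = 9310 km.
Circular speed at r = 12800 km: v_c = √(μ/r) = 0.63647 km/s.
Vis-viva on the transfer ellipse at r = 12800 km gives v_t = √[μ(2/r − 1/a_t)] = 0.50323 km/s.
Δv₁ = |v_t − v_c| = |0.50323 − 0.63647| = 0.1332 km/s.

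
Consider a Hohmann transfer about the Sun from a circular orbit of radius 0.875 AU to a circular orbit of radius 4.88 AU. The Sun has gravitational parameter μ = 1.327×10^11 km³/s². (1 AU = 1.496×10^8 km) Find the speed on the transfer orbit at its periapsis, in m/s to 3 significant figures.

In km: r₁ = 0.875 × 1.496×10^8 = 1.309×10^8 km; r₂ = 4.88 × 1.496×10^8 = 7.30048×10^8 km.
Semi-major axis of the transfer orbit: a_t = (1.309×10^8 + 7.30048×10^8)/2 = 4.30474×10^8 km.
At periapsis, r = 1.309×10^8 km.
From the vis-viva equation, v = √[μ(2/r − 1/a_t)] = 41.46 km/s.

v = 41500 m/s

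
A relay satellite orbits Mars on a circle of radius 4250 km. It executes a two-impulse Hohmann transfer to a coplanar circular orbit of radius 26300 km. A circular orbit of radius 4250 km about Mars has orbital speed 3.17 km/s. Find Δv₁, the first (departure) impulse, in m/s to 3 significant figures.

From the circular-orbit relation v² = μ/r at r = 4250 km: μ = v²r = (3.17)² × 4250 = 42707.8 km³/s².
Transfer-ellipse semi-major axis a_t = (r₁ + r₂)/2 = (4250 + 26300)/2 = 15275 km.
On the circular orbit at r = 4250 km, v_c = √(μ/r) = 3.1700 km/s.
Transfer-orbit speed at the same r (vis-viva, a = a_t): v_t = √[μ(2/r − 1/a_t)] = 4.1596 km/s.
Δv₁ = |v_t − v_c| = |4.1596 − 3.1700| = 0.9896 km/s.

Δv₁ = 990 m/s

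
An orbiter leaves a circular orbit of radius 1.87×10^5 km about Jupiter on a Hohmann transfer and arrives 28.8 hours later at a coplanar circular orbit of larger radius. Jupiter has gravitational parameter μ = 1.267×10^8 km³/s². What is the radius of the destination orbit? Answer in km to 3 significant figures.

Transfer time t = 28.8 hours = 1.0368×10^5 s, and t = π√(a_t³/μ).
So a_t = (μ t²/π²)^(1/3) = (1.267×10^8 × (1.0368×10^5)² / π²)^(1/3) = 5.1676×10^5 km.
Since a_t = (r₁ + r₂)/2, r₂ = 2a_t − r₁ = 2×5.1676×10^5 − 1.870×10^5 = 8.4652×10^5 km.

r₂ = 8.47×10^5 km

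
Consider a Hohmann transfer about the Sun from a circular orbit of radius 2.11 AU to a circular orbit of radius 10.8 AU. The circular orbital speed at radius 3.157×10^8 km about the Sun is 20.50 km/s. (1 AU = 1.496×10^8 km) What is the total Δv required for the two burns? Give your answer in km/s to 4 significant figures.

Δv = 9.898 km/s

From the circular-orbit relation v² = μ/r at r = 3.157×10^8 km: μ = v²r = (20.50)² × 3.157×10^8 = 1.32673×10^11 km³/s².
In km: r₁ = 2.11 × 1.496×10^8 = 3.15656×10^8 km; r₂ = 10.8 × 1.496×10^8 = 1.61568×10^9 km.
Transfer-ellipse semi-major axis a_t = (r₁ + r₂)/2 = (3.15656×10^8 + 1.61568×10^9)/2 = 9.65668×10^8 km.
Circular speed at r₁: v₁ = √(μ/r₁) = √(1.32673×10^11/3.15656×10^8) = 20.501 km/s.
Transfer-orbit speed at r₁ (vis-viva equation): v_p = √[μ(2/r₁ − 1/a_t)] = 26.518 km/s.
First burn Δv₁ = |v_p − v₁| = 6.017 km/s.
At r₂, v₂ = √(μ/r₂) = 9.062 km/s.
Transfer-orbit speed at r₂: v_a = √[μ(2/r₂ − 1/a_t)] = 5.181 km/s.
Second burn Δv₂ = |v₂ − v_a| = 3.881 km/s.
Total Δv = Δv₁ + Δv₂ = 9.898 km/s.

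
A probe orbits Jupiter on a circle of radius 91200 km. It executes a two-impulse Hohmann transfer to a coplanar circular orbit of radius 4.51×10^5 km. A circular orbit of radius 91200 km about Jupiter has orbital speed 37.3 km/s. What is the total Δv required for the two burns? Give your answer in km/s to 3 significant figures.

Δv = 17.9 km/s

From the circular-orbit relation v² = μ/r at r = 91200 km: μ = v²r = (37.3)² × 91200 = 1.26886×10^8 km³/s².
Transfer-ellipse semi-major axis a_t = (r₁ + r₂)/2 = (91200 + 4.510×10^5)/2 = 2.711×10^5 km.
Circular speed at r₁: v₁ = √(μ/r₁) = √(1.26886×10^8/91200) = 37.30 km/s.
On the transfer ellipse at r₁, vis-viva gives v_p = √[μ(2/r₁ − 1/a_t)] = 48.11 km/s.
First burn Δv₁ = |v_p − v₁| = 10.810 km/s.
At r₂, v₂ = √(μ/r₂) = 16.7733 km/s.
Transfer-orbit speed at r₂: v_a = √[μ(2/r₂ − 1/a_t)] = 9.72861 km/s.
Second burn Δv₂ = |v₂ − v_a| = 7.0447 km/s.
Δv = Δv₁ + Δv₂ = 10.810 + 7.0447 = 17.85 km/s.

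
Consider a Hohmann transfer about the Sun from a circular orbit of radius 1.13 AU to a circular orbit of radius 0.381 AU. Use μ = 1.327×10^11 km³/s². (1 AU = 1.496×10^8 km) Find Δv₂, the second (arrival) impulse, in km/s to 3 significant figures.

Δv₂ = 10.8 km/s

In km: r₁ = 1.13 × 1.496×10^8 = 1.69048×10^8 km; r₂ = 0.381 × 1.496×10^8 = 5.69976×10^7 km.
Semi-major axis of the transfer orbit: a_t = (1.69048×10^8 + 5.69976×10^7)/2 = 1.130228×10^8 km.
Circular speed at r = 5.69976×10^7 km: v_c = √(μ/r) = 48.25 km/s.
Transfer-orbit speed at the same r (vis-viva, a = a_t): v_t = √[μ(2/r − 1/a_t)] = 59.01 km/s.
Δv₂ = |v_t − v_c| = |59.01 − 48.25| = 10.76 km/s.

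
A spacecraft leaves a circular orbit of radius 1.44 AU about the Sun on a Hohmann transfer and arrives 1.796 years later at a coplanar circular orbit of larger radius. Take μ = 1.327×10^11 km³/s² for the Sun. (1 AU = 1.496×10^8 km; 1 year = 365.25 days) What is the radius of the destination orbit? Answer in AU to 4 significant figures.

In km: r₁ = 1.44 × 1.496×10^8 = 2.15424×10^8 km.
Transfer time t = 1.796 years × 365.25 × 86400 s = 5.66774496×10^7 s, and t = π√(a_t³/μ).
So a_t = (μ t²/π²)^(1/3) = (1.327×10^11 × (5.66774496×10^7)² / π²)^(1/3) = 3.5086×10^8 km.
Since a_t = (r₁ + r₂)/2, r₂ = 2a_t − r₁ = 2×3.5086×10^8 − 2.15424×10^8 = 4.86296×10^8 km.
In AU: r₂ = 4.86296×10^8 / 1.496×10^8 = 3.251 AU.

r₂ = 3.251 AU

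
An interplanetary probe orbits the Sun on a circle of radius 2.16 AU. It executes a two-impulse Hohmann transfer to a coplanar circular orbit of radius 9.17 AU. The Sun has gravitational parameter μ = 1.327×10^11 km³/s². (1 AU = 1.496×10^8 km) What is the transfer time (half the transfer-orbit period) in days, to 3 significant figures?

t = 2460 days

In km: r₁ = 2.16 × 1.496×10^8 = 3.23136×10^8 km; r₂ = 9.17 × 1.496×10^8 = 1.371832×10^9 km.
Semi-major axis of the transfer orbit: a_t = (3.23136×10^8 + 1.371832×10^9)/2 = 8.47484×10^8 km.
By Kepler's third law the transfer-orbit period is T = 2π√(a_t³/μ), so t = T/2 = 2.128×10^8 s.
Converting: 2.128×10^8 s ÷ 86400 s/day = 2460 days.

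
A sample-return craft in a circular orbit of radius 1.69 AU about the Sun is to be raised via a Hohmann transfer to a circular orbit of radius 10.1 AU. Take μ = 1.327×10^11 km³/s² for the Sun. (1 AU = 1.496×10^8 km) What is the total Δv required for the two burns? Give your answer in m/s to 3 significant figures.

In km: r₁ = 1.69 × 1.496×10^8 = 2.52824×10^8 km; r₂ = 10.1 × 1.496×10^8 = 1.51096×10^9 km.
Semi-major axis of the transfer orbit: a_t = (2.52824×10^8 + 1.51096×10^9)/2 = 8.81892×10^8 km.
At r₁ the circular-orbit speed is v₁ = √(μ/r₁) = 22.910 km/s.
On the transfer ellipse at r₁, v² = μ(2/r − 1/a) gives v_p = √[μ(2/r₁ − 1/a_t)] = 29.988 km/s.
First burn Δv₁ = |v_p − v₁| = 7.078 km/s.
Circular speed at r₂: v₂ = √(μ/r₂) = 9.3715 km/s.
Transfer-orbit speed at r₂: v_a = √[μ(2/r₂ − 1/a_t)] = 5.0178 km/s.
Second burn Δv₂ = |v₂ − v_a| = 4.354 km/s.
Total Δv = Δv₁ + Δv₂ = 11.43 km/s.

Δv = 11400 m/s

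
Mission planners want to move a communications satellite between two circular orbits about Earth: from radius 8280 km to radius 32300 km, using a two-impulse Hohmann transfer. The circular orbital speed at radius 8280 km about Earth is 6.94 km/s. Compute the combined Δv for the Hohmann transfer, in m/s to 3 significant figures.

From the circular-orbit relation v² = μ/r at r = 8280 km: μ = v²r = (6.94)² × 8280 = 3.98795×10^5 km³/s².
Semi-major axis of the transfer orbit: a_t = (8280 + 32300)/2 = 20290 km.
Circular speed at r₁: v₁ = √(μ/r₁) = √(3.98795×10^5/8280) = 6.940 km/s.
Transfer-orbit speed at r₁ (vis-viva equation): v_p = √[μ(2/r₁ − 1/a_t)] = 8.756 km/s.
First burn Δv₁ = |v_p − v₁| = 1.816 km/s.
Circular speed at r₂: v₂ = √(μ/r₂) = 3.514 km/s.
Transfer-orbit speed at r₂: v_a = √[μ(2/r₂ − 1/a_t)] = 2.245 km/s.
Second burn Δv₂ = |v₂ − v_a| = 1.269 km/s.
Δv = Δv₁ + Δv₂ = 1.816 + 1.269 = 3.085 km/s.

Δv = 3090 m/s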